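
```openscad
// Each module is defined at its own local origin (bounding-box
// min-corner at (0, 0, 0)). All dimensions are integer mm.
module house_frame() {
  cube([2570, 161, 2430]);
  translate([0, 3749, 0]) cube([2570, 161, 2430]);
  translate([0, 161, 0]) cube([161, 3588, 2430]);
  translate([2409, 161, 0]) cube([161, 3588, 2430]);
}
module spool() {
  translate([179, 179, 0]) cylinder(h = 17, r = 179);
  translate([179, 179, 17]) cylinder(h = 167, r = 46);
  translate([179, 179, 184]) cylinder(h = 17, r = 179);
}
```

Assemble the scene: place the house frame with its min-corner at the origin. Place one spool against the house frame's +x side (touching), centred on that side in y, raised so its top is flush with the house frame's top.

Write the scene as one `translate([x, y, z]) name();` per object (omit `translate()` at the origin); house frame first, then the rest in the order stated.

house_frame();
translate([2570, 1776, 2229]) spool();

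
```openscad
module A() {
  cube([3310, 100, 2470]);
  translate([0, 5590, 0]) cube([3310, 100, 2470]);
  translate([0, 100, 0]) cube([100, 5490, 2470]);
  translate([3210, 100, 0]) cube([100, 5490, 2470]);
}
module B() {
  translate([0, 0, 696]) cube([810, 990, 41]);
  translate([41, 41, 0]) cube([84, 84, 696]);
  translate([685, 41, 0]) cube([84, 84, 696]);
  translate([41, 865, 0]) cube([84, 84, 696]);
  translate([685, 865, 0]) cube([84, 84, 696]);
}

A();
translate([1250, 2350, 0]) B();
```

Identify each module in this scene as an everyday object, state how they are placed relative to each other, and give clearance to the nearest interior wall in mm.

Clearances: x = 1150, y = 2250; minimum 1150 mm.

A is a house frame. B is a table. The table sits inside the house frame, centred. The clearance to the nearest interior wall is 1150 mm.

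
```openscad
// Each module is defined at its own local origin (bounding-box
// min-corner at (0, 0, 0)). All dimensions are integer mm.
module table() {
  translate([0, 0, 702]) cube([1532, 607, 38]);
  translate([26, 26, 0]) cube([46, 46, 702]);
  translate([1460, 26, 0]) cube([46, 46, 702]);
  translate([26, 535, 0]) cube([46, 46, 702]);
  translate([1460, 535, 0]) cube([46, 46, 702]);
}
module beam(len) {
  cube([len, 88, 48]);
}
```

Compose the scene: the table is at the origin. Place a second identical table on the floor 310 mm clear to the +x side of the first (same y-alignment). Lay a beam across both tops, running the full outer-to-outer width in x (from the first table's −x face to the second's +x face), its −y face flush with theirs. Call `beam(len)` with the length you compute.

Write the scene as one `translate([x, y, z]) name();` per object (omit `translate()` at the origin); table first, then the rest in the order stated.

table();
translate([1842, 0, 0]) table();
translate([0, 0, 740]) beam(3374);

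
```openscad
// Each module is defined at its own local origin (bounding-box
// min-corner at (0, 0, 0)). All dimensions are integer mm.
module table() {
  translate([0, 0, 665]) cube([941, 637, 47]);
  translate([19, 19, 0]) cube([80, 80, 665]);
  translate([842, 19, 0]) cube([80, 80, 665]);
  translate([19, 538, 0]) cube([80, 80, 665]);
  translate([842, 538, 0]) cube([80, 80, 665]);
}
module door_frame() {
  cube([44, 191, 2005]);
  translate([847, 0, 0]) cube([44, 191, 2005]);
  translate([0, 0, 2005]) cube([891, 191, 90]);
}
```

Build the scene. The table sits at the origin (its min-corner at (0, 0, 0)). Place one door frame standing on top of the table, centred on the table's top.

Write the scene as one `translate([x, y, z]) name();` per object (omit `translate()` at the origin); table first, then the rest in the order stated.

table();
translate([25, 223, 712]) door_frame();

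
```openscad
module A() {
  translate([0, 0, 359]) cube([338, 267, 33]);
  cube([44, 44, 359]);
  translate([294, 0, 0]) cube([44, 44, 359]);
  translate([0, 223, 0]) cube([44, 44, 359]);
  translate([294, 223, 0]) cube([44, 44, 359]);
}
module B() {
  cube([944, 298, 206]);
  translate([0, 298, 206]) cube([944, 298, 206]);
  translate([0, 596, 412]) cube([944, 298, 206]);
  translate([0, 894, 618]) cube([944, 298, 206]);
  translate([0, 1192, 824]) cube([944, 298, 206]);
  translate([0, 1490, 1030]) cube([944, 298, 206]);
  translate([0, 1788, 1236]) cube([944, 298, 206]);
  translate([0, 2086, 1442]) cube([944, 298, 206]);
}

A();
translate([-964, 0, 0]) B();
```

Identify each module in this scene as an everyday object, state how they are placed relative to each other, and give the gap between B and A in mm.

The staircase's nearest face is 20 mm from the stool's −x face.

A is a stool. B is a staircase. The staircase is on the floor beside the stool on its −x side. The gap between the staircase and the stool is 20 mm.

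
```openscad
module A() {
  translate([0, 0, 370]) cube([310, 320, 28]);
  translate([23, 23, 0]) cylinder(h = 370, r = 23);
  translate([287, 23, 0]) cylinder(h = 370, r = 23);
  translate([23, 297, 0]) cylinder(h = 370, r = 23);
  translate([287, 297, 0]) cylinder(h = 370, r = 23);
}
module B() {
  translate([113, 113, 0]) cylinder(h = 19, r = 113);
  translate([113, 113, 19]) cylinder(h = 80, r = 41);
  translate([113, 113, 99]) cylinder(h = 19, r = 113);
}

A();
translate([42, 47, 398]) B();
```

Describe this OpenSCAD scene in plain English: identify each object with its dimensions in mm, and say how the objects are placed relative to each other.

A is a simple wooden stool: a rectangular seat 310 mm (x) by 320 mm (y), 28 mm thick, top face at z = 398 mm, on four round legs, each 46 mm in diameter. The legs rest on z = 0, each leg's axis is inset half a diameter from the nearest pair of seat edges (so the leg's bounding box is flush with the corner).

B is a spool: two coaxial disc flanges of radius 113 mm and thickness 19 mm, joined by a core cylinder of radius 41 mm and height 80 mm. The lower flange rests on z = 0 and the three cylinders share a vertical axis.

The spool is on top of the stool, centred.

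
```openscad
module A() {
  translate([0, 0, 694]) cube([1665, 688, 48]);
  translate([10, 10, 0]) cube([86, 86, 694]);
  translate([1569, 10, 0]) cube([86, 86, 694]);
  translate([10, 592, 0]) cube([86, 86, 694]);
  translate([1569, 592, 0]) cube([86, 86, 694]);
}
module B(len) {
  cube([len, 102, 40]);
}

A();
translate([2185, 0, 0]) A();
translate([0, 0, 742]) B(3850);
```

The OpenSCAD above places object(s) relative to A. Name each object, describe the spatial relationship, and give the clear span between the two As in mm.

Second table starts at x = 2185; first ends at x = 1665; clear span = 2185 − 1665 = 520 mm.

A is a table. B is a beam. A beam spans the tops of two tables. The clear span between the two tables is 520 mm.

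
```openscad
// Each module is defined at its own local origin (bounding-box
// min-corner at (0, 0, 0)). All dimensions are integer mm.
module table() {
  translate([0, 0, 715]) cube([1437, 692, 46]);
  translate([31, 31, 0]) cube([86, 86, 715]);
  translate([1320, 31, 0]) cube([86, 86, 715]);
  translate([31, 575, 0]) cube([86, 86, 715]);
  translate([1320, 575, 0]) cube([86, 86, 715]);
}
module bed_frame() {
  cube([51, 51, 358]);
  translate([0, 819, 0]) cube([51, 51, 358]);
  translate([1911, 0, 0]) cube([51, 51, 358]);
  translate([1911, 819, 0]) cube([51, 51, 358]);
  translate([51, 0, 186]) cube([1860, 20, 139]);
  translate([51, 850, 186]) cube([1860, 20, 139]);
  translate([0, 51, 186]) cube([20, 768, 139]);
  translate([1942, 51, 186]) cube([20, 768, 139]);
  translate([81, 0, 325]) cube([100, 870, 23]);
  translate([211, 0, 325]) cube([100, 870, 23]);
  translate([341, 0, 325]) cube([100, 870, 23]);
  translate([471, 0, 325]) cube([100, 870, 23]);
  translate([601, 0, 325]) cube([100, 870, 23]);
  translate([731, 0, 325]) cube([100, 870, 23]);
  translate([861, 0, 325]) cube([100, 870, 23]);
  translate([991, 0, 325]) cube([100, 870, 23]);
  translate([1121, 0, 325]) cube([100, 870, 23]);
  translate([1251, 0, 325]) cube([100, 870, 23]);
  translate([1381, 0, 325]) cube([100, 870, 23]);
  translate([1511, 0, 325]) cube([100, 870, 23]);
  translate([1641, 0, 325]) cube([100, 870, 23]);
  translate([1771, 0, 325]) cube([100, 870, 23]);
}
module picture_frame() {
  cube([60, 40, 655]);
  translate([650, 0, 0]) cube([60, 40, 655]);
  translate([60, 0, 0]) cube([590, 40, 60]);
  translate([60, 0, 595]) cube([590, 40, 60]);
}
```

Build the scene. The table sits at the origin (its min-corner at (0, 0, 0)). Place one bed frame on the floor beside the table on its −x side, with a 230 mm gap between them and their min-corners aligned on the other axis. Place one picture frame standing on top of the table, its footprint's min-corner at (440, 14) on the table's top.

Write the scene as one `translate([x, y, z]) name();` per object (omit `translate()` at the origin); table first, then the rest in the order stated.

table();
translate([-2192, 0, 0]) bed_frame();
translate([440, 14, 761]) picture_frame();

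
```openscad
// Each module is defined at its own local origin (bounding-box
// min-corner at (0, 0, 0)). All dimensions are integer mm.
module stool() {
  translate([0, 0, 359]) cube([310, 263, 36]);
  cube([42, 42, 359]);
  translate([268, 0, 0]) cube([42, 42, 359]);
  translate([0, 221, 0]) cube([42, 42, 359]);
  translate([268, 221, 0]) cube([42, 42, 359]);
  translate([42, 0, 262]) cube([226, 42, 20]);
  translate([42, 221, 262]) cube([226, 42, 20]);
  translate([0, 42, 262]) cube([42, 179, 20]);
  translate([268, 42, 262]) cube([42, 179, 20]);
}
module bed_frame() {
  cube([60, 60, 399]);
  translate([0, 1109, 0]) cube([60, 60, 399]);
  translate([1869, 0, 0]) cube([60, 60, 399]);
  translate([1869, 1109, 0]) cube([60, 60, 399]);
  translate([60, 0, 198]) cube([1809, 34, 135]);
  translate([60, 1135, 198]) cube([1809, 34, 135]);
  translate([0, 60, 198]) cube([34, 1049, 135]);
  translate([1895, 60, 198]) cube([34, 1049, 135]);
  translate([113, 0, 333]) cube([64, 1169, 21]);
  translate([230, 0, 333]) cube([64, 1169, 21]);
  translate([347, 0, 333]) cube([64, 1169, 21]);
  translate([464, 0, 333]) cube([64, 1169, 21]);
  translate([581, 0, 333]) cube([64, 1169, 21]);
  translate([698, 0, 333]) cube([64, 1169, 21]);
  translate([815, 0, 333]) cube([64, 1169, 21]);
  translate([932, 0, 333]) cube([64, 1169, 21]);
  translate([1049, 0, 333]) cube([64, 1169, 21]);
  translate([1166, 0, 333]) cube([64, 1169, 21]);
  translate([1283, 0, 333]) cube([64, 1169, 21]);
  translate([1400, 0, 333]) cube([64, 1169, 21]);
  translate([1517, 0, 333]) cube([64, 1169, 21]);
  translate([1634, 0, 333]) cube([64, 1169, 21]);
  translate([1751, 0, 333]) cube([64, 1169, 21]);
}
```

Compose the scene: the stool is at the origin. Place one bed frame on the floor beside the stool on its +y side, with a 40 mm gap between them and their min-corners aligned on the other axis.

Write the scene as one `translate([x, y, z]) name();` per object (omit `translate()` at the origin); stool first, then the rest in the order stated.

stool();
translate([0, 303, 0]) bed_frame();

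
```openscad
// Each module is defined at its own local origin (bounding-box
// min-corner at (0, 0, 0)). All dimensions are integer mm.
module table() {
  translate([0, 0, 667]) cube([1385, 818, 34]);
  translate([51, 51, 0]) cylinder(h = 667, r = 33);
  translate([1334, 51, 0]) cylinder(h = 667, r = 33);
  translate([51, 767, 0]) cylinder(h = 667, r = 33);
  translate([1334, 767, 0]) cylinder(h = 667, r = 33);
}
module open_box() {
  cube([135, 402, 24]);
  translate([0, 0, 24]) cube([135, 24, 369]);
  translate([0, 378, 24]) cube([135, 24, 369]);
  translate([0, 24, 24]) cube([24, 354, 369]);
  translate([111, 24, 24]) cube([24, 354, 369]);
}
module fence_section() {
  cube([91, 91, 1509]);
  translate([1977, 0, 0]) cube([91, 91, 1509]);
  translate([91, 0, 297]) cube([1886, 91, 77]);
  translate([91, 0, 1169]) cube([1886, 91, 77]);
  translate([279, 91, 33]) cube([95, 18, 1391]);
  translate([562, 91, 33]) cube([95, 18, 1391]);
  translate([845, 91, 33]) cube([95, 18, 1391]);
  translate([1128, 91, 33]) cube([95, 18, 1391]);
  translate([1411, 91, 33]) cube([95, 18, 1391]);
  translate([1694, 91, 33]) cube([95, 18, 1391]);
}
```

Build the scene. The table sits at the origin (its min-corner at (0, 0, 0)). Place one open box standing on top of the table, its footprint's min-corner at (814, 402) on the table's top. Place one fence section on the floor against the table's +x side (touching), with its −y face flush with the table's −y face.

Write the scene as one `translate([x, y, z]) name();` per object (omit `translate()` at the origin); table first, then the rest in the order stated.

table();
translate([814, 402, 701]) open_box();
translate([1385, 0, 0]) fence_section();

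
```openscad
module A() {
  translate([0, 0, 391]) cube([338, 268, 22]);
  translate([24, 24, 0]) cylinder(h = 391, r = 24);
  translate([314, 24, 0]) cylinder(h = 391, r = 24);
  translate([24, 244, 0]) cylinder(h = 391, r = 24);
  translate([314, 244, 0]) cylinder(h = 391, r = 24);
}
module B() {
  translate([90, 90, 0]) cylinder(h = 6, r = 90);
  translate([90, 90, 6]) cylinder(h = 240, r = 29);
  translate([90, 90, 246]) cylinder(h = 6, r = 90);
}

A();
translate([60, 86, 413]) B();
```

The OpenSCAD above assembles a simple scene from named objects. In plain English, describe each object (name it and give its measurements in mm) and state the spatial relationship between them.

A is a four-legged stool. The seat is 338×268 mm, 22 mm thick, top at z = 413 mm. It stands on four round legs, each 48 mm in diameter, from z = 0 to the seat underside, each leg's axis is inset half a diameter from the nearest pair of seat edges (so the leg's bounding box is flush with the corner).

B is a spool: two coaxial disc flanges of radius 90 mm and thickness 6 mm, joined by a core cylinder of radius 29 mm and height 240 mm. The lower flange rests on z = 0 and the three cylinders share a vertical axis.

The spool is on top of the stool.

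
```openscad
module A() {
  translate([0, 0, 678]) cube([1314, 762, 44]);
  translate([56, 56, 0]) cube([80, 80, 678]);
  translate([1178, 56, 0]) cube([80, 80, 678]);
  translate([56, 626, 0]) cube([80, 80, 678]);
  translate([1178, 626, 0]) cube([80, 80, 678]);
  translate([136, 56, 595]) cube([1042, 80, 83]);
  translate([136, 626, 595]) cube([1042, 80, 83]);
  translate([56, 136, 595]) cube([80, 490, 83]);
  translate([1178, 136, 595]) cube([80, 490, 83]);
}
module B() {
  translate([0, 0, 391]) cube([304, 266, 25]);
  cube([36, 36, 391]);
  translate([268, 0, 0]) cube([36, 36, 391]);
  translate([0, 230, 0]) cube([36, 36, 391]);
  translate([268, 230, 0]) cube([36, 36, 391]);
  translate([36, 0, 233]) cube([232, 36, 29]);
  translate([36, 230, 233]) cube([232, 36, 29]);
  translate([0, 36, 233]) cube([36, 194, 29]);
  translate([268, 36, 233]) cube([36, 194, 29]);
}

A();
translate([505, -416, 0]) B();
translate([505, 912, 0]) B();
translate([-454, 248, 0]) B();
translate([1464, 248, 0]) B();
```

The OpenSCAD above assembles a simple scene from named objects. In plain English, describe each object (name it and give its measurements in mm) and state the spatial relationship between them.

A is a table: top 1314 mm (x) × 762 mm (y), 44 mm thick, upper face at z = 722 mm, on four 80×80 mm square legs, each inset 56 mm from the nearest pair of top edges, running from z = 0 to the bottom of the top. Four apron rails, 80 mm thick and 83 mm tall, run between adjacent legs with their top edges flush with the underside of the top and their outer faces flush with the legs' outer faces.

B is a simple wooden stool: a rectangular seat 304 mm (x) by 266 mm (y), 25 mm thick, top face at z = 416 mm, on four square legs, each 36×36 mm in cross-section. The legs rest on z = 0, each flush with a corner of the seat. Four stretchers, 36 mm wide and 29 mm tall, connect adjacent legs with their undersides at z = 233 mm, each running between the inner faces of the legs it joins and aligned with the legs' outer faces on the other axis.

Four stools sit around the table at the −y, +y, −x, +x sides.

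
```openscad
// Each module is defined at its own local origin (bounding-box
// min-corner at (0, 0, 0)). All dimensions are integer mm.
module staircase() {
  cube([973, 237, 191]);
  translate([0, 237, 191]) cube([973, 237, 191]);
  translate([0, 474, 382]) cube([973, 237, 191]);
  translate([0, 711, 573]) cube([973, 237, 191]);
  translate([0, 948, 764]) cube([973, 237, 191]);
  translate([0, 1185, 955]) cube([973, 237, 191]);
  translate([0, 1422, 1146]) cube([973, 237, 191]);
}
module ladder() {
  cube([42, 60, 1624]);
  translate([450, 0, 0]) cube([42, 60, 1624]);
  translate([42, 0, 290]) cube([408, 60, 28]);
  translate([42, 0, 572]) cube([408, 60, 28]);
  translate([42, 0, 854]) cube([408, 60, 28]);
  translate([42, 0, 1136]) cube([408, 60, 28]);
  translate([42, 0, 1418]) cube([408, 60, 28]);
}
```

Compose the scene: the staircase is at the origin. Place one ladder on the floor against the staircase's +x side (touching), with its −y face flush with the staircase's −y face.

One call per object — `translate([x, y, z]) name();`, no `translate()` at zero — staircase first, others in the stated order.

staircase();
translate([973, 0, 0]) ladder();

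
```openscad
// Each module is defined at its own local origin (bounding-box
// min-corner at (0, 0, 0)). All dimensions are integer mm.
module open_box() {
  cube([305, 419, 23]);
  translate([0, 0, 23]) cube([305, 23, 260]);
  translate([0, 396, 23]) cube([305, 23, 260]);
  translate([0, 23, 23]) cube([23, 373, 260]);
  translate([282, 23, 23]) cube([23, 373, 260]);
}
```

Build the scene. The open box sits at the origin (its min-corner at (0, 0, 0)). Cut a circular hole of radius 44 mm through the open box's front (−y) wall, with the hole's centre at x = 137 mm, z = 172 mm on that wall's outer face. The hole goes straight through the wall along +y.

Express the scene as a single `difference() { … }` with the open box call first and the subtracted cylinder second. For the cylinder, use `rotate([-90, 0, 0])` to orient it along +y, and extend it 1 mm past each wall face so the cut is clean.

difference() {
  open_box();
  translate([137, -1, 172]) rotate([-90, 0, 0]) cylinder(h = 25, r = 44);
}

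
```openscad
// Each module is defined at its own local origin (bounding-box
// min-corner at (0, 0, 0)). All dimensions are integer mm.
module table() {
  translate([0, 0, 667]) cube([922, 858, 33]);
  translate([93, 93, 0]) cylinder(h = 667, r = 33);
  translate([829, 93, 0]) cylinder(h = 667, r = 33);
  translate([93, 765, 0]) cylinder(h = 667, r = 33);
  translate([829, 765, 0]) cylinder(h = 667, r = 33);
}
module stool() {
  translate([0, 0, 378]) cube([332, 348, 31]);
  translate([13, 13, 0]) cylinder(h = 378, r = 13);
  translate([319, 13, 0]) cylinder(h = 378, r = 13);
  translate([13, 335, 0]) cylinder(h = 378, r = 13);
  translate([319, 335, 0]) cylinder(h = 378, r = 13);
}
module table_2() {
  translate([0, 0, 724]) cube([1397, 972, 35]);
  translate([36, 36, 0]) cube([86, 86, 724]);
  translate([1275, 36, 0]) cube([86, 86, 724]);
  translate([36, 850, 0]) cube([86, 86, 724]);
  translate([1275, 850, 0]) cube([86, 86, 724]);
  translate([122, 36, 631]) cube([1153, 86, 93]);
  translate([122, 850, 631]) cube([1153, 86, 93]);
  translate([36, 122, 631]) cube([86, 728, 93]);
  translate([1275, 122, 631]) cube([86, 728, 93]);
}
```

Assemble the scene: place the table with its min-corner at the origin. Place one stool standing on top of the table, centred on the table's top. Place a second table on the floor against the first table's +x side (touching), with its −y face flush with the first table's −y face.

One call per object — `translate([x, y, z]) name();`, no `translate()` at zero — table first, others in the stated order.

table();
translate([295, 255, 700]) stool();
translate([922, 0, 0]) table_2();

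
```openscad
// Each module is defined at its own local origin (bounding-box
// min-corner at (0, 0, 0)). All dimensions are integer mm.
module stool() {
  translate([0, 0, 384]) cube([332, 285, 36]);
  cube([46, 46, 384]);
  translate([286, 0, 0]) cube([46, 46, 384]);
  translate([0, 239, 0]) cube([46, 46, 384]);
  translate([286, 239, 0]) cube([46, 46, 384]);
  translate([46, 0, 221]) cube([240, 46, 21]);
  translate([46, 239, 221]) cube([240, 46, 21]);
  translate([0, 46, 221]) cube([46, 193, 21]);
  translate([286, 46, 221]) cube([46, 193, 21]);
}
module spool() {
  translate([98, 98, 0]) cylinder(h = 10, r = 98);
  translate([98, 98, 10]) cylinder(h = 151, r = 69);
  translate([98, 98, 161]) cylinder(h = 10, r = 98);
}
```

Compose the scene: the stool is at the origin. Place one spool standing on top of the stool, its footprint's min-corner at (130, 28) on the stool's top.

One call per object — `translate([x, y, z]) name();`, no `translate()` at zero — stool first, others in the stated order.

stool();
translate([130, 28, 420]) spool();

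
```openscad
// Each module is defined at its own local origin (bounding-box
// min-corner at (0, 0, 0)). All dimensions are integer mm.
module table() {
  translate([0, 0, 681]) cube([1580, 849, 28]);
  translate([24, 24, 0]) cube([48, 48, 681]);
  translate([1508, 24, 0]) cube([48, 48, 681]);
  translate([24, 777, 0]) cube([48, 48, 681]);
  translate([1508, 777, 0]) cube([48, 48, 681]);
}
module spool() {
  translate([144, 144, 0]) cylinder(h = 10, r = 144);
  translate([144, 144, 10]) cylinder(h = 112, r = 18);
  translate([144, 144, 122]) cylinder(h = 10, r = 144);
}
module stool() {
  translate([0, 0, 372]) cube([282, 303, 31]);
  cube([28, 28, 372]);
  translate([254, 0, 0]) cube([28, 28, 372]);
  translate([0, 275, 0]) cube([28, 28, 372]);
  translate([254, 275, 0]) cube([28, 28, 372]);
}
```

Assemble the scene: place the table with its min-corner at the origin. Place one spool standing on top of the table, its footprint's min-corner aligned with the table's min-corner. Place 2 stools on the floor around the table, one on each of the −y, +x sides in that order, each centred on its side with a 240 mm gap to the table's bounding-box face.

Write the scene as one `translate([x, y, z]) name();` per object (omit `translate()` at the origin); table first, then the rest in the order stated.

table();
translate([0, 0, 709]) spool();
translate([649, -543, 0]) stool();
translate([1820, 273, 0]) stool();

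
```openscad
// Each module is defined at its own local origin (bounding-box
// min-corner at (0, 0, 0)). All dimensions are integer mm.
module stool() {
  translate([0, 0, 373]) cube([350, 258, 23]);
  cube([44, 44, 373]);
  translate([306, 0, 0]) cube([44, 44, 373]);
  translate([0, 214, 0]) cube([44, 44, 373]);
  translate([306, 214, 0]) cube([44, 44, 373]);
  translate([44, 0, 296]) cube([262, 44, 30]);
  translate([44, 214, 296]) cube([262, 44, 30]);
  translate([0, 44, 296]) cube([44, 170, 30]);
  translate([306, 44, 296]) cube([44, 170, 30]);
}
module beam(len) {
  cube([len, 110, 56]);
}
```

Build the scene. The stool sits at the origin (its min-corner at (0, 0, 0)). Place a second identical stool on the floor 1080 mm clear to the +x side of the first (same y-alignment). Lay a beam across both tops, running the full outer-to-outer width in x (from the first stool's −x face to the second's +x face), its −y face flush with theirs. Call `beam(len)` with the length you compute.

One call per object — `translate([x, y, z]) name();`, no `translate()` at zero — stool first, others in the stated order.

stool();
translate([1430, 0, 0]) stool();
translate([0, 0, 396]) beam(1780);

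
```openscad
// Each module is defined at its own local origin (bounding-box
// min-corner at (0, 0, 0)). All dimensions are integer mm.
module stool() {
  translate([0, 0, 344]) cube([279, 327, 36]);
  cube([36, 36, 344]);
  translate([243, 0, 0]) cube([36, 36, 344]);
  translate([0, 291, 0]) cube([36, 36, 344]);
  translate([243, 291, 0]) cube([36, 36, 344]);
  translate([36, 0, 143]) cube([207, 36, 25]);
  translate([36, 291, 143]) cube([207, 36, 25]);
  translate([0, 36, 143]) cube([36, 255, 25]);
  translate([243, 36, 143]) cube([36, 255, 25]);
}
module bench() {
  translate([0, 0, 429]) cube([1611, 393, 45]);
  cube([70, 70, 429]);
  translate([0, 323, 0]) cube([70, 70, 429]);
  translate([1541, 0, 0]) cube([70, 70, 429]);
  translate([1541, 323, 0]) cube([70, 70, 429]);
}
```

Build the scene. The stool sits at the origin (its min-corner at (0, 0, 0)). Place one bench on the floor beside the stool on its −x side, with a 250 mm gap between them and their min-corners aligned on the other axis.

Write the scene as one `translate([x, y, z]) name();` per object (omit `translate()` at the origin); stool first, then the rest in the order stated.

stool();
translate([-1861, 0, 0]) bench();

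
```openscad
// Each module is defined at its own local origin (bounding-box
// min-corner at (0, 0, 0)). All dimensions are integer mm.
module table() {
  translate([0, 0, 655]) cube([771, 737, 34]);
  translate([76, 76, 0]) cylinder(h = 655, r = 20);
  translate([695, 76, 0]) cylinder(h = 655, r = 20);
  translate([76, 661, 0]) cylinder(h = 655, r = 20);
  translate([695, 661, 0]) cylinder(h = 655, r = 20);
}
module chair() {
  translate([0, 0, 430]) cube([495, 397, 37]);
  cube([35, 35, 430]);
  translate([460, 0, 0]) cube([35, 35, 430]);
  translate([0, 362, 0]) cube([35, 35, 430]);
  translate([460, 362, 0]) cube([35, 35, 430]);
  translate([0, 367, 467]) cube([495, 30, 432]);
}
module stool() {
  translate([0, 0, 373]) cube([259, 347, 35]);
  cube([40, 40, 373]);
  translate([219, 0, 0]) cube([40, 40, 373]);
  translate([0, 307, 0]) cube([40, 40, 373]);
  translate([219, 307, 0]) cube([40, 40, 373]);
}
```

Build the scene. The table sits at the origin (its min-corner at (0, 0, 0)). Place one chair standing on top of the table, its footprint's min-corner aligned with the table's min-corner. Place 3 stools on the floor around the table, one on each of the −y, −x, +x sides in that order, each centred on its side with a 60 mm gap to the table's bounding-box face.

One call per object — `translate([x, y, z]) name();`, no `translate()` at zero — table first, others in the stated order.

table();
translate([0, 0, 689]) chair();
translate([256, -407, 0]) stool();
translate([-319, 195, 0]) stool();
translate([831, 195, 0]) stool();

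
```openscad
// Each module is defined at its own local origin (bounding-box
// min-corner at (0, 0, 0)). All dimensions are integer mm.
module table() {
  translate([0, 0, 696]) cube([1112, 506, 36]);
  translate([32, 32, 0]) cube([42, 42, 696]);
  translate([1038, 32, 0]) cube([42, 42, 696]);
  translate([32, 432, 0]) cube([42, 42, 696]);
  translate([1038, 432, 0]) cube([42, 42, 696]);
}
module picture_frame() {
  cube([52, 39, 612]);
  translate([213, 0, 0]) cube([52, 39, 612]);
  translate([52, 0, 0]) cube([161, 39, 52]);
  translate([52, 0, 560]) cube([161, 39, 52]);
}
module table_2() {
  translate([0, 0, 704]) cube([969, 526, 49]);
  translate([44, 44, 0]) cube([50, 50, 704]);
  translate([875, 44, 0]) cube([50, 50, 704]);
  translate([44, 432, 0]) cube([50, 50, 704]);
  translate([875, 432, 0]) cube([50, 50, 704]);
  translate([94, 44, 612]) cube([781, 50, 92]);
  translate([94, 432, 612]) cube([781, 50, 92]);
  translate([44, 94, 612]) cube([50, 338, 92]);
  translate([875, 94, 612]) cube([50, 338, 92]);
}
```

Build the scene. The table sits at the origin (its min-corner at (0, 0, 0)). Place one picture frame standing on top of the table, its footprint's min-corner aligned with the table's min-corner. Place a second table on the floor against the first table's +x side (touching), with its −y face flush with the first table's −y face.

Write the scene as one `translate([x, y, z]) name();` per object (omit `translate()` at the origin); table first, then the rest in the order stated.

table();
translate([0, 0, 732]) picture_frame();
translate([1112, 0, 0]) table_2();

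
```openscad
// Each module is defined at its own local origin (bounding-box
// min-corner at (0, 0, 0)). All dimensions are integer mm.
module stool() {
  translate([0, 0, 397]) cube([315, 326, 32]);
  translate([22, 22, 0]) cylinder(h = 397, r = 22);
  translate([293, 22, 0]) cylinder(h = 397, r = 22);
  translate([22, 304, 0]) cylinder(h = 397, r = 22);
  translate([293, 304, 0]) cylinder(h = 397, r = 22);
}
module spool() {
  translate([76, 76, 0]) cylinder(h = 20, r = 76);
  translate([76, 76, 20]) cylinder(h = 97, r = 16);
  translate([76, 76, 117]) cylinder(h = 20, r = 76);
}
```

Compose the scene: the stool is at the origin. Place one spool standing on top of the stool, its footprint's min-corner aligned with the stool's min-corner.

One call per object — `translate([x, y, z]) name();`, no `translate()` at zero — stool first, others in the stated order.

stool();
translate([0, 0, 429]) spool();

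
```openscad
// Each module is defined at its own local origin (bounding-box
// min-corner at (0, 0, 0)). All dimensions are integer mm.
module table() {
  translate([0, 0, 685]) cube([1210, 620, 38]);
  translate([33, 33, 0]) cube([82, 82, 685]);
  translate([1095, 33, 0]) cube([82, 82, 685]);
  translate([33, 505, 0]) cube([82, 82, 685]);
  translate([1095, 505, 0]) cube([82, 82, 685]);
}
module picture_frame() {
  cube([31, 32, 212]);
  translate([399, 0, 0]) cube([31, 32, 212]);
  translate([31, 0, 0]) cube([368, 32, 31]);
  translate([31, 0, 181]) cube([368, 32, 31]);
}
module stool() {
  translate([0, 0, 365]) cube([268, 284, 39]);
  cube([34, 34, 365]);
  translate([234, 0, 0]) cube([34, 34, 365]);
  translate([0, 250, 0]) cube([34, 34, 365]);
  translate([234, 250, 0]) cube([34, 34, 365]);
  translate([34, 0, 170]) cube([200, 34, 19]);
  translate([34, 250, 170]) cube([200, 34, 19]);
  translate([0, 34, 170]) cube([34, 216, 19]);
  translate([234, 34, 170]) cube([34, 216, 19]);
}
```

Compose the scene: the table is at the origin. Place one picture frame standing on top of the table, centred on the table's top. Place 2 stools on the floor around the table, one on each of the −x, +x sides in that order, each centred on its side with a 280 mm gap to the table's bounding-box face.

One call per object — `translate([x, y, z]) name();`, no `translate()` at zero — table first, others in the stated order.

table();
translate([390, 294, 723]) picture_frame();
translate([-548, 168, 0]) stool();
translate([1490, 168, 0]) stool();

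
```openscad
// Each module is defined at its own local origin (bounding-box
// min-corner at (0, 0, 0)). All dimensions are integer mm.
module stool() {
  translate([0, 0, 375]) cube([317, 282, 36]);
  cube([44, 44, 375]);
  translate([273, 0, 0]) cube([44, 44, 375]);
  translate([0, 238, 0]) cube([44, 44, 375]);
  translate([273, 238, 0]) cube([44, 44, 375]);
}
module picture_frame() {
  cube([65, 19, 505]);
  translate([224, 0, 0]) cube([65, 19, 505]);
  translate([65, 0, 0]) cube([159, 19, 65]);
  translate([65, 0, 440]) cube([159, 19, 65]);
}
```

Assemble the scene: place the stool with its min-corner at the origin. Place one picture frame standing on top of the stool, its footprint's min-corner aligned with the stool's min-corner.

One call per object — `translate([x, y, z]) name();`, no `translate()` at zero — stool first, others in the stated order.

stool();
translate([0, 0, 411]) picture_frame();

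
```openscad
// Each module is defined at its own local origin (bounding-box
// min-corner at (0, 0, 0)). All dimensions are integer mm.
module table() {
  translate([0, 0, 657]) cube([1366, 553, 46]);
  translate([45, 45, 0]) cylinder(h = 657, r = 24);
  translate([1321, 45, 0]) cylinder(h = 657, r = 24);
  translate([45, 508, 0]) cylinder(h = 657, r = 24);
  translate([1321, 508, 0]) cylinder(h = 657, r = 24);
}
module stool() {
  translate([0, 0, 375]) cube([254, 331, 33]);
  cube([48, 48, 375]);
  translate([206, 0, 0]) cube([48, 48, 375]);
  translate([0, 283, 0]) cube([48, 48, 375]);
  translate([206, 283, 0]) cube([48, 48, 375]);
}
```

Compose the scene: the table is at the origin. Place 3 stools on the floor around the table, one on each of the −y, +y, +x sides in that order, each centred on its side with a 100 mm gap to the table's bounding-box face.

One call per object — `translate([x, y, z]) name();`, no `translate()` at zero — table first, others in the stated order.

table();
translate([556, -431, 0]) stool();
translate([556, 653, 0]) stool();
translate([1466, 111, 0]) stool();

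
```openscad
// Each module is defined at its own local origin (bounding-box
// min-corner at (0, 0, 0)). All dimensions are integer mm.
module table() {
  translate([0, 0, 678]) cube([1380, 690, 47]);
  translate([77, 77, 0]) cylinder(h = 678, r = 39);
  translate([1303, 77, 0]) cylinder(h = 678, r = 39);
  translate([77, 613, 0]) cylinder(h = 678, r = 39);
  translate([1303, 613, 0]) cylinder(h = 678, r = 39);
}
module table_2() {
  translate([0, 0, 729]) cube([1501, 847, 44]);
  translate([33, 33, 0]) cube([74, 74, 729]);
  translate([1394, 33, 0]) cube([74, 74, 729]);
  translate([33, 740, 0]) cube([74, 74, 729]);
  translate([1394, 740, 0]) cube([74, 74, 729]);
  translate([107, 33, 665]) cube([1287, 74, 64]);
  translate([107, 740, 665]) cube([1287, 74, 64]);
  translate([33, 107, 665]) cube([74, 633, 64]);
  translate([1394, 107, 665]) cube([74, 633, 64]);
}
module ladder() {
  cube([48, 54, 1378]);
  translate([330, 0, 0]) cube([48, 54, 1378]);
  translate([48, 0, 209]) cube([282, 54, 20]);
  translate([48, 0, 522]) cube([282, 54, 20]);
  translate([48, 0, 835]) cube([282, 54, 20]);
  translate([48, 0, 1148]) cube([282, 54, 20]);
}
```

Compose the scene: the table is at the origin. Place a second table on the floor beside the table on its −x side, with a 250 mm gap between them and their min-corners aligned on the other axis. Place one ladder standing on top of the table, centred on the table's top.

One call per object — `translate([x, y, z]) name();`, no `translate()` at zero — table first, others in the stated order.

table();
translate([-1751, 0, 0]) table_2();
translate([501, 318, 725]) ladder();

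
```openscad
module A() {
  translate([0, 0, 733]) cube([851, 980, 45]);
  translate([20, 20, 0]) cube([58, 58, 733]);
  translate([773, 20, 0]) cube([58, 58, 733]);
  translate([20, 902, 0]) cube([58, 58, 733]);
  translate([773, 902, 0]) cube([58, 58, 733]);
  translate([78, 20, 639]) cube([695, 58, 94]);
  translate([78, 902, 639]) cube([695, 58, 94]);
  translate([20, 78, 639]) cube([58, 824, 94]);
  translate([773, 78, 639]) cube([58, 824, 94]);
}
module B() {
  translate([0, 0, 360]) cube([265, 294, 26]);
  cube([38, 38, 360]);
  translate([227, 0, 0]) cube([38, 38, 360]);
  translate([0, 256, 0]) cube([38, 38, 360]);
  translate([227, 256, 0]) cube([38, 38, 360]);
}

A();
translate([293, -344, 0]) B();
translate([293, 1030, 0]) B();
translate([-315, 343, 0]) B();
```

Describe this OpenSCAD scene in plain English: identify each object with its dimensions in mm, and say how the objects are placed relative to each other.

A is a table with a 851×980 mm rectangular top, 45 mm thick, top surface at z = 778 mm, supported by four 58×58 mm square legs, each inset 20 mm from the nearest pair of top edges, running from the floor. Four apron rails, 58 mm thick and 94 mm tall, run between adjacent legs with their top edges flush with the underside of the top and their outer faces flush with the legs' outer faces.

B is a simple wooden stool: a rectangular seat 265 mm (x) by 294 mm (y), 26 mm thick, top face at z = 386 mm, on four square legs, each 38×38 mm in cross-section. The legs rest on z = 0, each flush with a corner of the seat.

Three stools sit around the table at the −y, +y, −x sides.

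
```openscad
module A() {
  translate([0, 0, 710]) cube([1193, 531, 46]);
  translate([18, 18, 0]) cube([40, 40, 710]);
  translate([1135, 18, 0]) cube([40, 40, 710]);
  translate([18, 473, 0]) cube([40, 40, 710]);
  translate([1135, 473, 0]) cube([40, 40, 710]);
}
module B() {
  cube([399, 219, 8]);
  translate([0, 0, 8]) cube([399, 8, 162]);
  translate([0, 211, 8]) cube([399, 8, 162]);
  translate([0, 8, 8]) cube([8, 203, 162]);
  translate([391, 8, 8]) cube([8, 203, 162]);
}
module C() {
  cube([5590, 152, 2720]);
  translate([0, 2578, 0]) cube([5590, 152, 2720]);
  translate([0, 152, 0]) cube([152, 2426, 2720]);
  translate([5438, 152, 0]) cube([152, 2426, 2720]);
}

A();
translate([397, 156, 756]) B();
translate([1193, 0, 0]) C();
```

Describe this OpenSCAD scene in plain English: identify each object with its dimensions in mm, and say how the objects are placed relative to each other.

A is a table: top 1193 mm (x) × 531 mm (y), 46 mm thick, upper face at z = 756 mm, on four 40×40 mm square legs, each inset 18 mm from the nearest pair of top edges, running from z = 0 to the bottom of the top.

B is an open storage box with external size 399×219×170 mm and wall thickness 8 mm (the base is also 8 mm thick). The base covers the whole footprint; the four walls stand on the base, with the y-facing walls full-width and the x-facing walls fitting between their inner faces.

C is a box-shaped house frame (walls only): outside footprint 5590×2730 mm, wall height 2720 mm, wall thickness 152 mm. The two y-facing walls run the full x-width; the two x-facing walls fit between the inner faces of the y-facing walls.

The open box is on top of the table, centred. The house frame is against the table's +x side, with their −y faces flush.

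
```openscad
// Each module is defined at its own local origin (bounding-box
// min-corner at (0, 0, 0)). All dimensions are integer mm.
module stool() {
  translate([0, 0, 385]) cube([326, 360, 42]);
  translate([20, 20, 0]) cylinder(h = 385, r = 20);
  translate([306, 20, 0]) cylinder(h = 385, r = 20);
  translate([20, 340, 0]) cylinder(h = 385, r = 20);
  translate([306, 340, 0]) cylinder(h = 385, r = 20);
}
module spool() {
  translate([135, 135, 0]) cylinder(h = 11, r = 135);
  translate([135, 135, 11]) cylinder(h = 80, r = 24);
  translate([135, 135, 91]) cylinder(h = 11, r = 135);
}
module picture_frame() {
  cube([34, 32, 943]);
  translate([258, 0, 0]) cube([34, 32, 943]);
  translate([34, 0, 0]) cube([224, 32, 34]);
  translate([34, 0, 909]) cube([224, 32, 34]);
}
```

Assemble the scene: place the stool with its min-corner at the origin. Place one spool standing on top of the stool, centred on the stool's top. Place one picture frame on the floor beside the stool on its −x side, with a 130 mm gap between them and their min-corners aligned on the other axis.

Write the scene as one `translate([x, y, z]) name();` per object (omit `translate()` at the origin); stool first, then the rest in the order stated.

stool();
translate([28, 45, 427]) spool();
translate([-422, 0, 0]) picture_frame();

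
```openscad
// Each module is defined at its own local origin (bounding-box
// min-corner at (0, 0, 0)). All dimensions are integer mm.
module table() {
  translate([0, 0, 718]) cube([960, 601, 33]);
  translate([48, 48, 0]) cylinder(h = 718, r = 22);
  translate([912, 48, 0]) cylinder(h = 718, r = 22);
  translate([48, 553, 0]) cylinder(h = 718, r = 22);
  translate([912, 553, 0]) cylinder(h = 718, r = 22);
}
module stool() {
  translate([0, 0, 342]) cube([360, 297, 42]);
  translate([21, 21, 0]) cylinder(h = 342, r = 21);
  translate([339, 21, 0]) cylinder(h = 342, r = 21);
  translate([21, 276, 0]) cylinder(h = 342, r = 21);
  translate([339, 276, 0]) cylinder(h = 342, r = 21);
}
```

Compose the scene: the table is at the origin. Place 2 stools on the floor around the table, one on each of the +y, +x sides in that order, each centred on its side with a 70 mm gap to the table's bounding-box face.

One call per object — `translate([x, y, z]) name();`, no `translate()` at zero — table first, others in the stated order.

table();
translate([300, 671, 0]) stool();
translate([1030, 152, 0]) stool();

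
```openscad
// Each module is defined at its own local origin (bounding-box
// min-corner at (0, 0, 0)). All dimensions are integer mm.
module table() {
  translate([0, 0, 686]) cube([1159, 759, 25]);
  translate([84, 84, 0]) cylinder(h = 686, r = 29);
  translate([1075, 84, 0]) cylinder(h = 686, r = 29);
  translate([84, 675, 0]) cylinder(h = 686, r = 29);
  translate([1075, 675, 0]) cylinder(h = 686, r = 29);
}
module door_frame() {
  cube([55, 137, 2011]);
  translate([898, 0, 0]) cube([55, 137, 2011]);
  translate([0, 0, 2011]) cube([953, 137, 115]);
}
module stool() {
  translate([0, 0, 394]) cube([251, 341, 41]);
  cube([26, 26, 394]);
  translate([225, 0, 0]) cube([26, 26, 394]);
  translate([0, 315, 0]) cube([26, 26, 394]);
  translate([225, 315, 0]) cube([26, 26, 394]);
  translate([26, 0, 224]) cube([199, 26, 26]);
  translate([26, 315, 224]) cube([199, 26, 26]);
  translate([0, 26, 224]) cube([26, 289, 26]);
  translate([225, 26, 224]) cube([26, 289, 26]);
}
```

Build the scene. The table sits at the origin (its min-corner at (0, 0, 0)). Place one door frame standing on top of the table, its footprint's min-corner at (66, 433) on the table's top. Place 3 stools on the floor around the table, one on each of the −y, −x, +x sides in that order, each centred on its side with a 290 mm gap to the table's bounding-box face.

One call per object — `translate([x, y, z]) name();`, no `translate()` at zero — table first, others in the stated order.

table();
translate([66, 433, 711]) door_frame();
translate([454, -631, 0]) stool();
translate([-541, 209, 0]) stool();
translate([1449, 209, 0]) stool();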